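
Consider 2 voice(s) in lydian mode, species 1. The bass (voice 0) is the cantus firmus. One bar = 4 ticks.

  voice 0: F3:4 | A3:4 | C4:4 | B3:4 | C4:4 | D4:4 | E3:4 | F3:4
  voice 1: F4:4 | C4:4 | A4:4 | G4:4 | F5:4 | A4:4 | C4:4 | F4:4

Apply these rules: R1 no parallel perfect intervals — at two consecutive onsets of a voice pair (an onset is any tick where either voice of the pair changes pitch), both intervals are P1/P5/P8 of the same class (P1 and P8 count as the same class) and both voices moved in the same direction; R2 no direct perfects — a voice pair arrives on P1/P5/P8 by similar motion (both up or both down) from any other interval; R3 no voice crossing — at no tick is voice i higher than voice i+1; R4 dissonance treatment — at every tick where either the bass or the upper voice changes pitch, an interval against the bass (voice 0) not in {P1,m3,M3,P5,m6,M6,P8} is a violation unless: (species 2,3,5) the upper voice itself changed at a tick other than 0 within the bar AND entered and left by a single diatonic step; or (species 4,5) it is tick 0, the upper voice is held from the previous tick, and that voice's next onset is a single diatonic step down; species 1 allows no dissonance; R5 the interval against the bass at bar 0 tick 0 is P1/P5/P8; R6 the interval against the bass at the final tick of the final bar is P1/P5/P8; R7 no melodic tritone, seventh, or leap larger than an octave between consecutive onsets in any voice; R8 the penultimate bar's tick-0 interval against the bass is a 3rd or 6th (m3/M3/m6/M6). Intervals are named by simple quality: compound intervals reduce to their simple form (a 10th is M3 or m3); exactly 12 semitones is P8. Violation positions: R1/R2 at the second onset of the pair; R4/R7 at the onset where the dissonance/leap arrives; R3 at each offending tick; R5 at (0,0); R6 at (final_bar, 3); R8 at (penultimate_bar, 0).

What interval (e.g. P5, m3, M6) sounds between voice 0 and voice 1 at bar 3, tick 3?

m6

voice 0=B3 voice 1=G4 -> m6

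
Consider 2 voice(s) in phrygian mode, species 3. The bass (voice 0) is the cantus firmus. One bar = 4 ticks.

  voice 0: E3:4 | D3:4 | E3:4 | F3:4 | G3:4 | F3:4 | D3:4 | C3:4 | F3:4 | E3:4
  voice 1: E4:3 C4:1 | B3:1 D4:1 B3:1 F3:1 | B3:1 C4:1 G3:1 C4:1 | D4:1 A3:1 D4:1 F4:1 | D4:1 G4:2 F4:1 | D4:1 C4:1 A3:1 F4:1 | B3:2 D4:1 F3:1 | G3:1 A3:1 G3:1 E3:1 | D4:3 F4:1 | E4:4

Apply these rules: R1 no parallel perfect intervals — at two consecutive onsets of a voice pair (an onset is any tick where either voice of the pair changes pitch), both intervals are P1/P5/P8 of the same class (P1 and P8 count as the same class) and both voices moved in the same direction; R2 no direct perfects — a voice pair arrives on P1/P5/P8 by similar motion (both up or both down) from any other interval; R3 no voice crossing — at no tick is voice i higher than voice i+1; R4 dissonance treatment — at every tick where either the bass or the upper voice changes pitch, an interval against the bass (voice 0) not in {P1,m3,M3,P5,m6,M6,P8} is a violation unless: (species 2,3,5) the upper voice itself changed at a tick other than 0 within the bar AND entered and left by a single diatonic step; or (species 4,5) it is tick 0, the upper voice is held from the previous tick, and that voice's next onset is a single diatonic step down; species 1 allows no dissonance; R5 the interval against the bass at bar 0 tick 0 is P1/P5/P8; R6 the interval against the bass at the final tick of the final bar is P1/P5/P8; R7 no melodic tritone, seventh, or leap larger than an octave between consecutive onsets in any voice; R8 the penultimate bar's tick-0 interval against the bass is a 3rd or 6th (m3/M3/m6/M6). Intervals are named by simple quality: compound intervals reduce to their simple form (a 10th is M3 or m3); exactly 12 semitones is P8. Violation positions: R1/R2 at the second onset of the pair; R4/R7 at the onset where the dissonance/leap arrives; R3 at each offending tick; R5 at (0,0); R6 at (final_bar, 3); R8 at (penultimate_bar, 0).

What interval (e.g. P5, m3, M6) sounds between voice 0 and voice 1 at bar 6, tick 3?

m3

voice 0=D3 voice 1=F3 -> m3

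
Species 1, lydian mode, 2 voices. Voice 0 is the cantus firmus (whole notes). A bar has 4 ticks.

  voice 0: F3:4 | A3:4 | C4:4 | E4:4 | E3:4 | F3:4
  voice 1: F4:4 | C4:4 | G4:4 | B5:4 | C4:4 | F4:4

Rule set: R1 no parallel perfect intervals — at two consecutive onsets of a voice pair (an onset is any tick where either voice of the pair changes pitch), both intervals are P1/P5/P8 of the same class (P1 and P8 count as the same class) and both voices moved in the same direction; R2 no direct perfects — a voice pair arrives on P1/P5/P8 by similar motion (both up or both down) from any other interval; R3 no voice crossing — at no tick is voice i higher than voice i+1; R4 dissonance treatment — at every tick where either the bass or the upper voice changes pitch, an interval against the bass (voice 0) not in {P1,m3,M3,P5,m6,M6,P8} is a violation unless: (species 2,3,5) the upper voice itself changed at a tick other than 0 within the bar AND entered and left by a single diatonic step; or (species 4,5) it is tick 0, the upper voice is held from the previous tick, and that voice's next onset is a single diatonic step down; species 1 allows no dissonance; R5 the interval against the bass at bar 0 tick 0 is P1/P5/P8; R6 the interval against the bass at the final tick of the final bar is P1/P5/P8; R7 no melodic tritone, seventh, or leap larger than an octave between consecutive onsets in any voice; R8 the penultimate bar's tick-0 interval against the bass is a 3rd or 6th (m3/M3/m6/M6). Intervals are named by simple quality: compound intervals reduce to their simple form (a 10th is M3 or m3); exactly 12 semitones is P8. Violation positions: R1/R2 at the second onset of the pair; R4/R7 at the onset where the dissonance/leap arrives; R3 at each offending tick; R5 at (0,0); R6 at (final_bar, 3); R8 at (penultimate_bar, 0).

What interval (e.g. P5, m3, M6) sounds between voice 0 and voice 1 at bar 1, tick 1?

m3

voice 0=A3 voice 1=C4 -> m3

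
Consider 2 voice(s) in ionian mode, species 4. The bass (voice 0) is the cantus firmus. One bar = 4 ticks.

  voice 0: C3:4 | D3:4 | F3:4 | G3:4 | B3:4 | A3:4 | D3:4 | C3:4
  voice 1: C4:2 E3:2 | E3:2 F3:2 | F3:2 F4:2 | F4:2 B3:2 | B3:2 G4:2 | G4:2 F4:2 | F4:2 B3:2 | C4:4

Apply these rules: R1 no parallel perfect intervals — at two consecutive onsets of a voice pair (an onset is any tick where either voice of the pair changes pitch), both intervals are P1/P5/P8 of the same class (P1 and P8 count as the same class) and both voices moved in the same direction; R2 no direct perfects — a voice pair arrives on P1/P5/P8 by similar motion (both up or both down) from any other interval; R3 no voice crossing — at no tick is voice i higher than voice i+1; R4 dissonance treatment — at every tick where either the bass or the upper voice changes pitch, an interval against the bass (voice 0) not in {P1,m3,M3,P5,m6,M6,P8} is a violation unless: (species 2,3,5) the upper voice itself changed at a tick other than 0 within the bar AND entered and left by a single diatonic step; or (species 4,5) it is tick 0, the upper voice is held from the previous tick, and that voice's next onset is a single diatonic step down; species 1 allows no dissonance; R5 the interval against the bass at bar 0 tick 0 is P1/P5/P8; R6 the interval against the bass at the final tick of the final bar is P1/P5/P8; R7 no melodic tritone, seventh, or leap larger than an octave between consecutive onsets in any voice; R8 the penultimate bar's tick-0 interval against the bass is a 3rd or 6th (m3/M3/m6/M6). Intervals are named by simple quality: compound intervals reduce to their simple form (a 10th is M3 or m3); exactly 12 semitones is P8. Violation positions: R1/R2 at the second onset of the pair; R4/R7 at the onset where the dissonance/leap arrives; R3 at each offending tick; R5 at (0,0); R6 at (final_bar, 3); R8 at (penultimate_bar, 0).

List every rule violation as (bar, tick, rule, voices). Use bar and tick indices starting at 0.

(1, 0, R4, (0, 1))
(3, 0, R4, (0, 1))
(3, 2, R7, (1,))
(6, 2, R7, (1,))

bar 0: v0=C3 v1=C4 downbeat P8
bar 1: v0=D3 v1=E3 downbeat M2
bar 2: v0=F3 v1=F3 downbeat P1
bar 3: v0=G3 v1=F4 downbeat m7
bar 4: v0=B3 v1=B3 downbeat P1
bar 5: v0=A3 v1=G4 downbeat m7
bar 6: v0=D3 v1=F4 downbeat m3
bar 7: v0=C3 v1=C4 downbeat P8
  -> R4 @ bar 1 tick 0 v(0, 1): D3/E3 M2 untreated
  -> R4 @ bar 3 tick 0 v(0, 1): G3/F4 m7 untreated
  -> R7 @ bar 3 tick 2 v(1,): F4->B3 leap 6st
  -> R7 @ bar 6 tick 2 v(1,): F4->B3 leap 6st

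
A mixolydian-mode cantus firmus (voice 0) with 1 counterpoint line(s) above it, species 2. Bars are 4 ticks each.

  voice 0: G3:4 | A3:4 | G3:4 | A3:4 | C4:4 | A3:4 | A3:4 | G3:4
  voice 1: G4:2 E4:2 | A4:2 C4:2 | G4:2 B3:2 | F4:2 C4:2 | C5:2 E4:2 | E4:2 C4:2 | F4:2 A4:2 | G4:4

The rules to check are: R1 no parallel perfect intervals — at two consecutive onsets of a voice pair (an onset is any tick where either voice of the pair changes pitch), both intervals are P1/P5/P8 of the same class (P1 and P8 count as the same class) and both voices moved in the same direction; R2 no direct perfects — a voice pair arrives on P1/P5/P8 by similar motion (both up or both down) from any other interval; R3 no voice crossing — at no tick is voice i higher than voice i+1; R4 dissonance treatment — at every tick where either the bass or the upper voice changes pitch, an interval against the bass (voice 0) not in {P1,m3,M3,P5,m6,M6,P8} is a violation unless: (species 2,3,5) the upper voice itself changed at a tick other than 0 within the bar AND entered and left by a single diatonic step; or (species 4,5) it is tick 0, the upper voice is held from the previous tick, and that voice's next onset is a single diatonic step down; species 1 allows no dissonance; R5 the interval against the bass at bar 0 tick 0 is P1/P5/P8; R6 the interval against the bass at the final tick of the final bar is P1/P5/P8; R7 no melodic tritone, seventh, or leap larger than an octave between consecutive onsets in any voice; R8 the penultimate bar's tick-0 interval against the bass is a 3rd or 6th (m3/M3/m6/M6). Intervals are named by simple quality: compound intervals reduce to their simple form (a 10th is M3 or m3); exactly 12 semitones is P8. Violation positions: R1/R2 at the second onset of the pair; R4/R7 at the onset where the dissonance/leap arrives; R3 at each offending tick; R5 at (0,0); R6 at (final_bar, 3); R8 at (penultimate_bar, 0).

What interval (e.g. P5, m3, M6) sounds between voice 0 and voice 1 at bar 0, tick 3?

M6

voice 0=G3 voice 1=E4 -> M6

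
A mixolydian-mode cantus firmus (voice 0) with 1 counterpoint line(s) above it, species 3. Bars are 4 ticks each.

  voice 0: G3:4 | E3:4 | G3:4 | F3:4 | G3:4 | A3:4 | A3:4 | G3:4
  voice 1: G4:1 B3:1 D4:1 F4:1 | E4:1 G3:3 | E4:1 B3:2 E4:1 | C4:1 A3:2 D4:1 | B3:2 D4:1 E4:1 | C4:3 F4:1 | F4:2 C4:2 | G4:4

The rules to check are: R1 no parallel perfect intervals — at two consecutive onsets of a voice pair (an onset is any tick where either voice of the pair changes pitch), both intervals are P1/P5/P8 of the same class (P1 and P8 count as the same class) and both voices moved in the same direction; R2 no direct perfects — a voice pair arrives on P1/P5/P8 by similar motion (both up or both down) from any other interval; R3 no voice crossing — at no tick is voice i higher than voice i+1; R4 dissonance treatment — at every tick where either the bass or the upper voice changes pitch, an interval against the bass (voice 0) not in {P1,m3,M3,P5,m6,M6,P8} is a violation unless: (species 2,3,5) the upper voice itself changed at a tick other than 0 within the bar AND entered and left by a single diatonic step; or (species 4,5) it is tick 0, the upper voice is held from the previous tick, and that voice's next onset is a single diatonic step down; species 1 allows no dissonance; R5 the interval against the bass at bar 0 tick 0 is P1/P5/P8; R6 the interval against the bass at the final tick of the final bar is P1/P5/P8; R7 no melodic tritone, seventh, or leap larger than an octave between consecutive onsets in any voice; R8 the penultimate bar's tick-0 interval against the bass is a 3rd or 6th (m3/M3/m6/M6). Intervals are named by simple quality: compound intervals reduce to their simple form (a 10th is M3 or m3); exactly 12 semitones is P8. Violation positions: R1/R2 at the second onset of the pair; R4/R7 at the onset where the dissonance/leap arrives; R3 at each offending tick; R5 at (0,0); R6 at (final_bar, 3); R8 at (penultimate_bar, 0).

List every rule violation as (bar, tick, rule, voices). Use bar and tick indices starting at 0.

bar 0: v0=G3 v1=G4 downbeat P8
bar 1: v0=E3 v1=E4 downbeat P8
bar 2: v0=G3 v1=E4 downbeat M6
bar 3: v0=F3 v1=C4 downbeat P5
bar 4: v0=G3 v1=B3 downbeat M3
bar 5: v0=A3 v1=C4 downbeat m3
bar 6: v0=A3 v1=F4 downbeat m6
bar 7: v0=G3 v1=G4 downbeat P8
  -> R4 @ bar 0 tick 3 v(0, 1): G3/F4 m7 untreated
  -> R2 @ bar 1 tick 0 v(0, 1): G3/F4 m7 -> E3/E4 P8 similar
  -> R2 @ bar 3 tick 0 v(0, 1): G3/E4 M6 -> F3/C4 P5 similar

(0, 3, R4, (0, 1))
(1, 0, R2, (0, 1))
(3, 0, R2, (0, 1))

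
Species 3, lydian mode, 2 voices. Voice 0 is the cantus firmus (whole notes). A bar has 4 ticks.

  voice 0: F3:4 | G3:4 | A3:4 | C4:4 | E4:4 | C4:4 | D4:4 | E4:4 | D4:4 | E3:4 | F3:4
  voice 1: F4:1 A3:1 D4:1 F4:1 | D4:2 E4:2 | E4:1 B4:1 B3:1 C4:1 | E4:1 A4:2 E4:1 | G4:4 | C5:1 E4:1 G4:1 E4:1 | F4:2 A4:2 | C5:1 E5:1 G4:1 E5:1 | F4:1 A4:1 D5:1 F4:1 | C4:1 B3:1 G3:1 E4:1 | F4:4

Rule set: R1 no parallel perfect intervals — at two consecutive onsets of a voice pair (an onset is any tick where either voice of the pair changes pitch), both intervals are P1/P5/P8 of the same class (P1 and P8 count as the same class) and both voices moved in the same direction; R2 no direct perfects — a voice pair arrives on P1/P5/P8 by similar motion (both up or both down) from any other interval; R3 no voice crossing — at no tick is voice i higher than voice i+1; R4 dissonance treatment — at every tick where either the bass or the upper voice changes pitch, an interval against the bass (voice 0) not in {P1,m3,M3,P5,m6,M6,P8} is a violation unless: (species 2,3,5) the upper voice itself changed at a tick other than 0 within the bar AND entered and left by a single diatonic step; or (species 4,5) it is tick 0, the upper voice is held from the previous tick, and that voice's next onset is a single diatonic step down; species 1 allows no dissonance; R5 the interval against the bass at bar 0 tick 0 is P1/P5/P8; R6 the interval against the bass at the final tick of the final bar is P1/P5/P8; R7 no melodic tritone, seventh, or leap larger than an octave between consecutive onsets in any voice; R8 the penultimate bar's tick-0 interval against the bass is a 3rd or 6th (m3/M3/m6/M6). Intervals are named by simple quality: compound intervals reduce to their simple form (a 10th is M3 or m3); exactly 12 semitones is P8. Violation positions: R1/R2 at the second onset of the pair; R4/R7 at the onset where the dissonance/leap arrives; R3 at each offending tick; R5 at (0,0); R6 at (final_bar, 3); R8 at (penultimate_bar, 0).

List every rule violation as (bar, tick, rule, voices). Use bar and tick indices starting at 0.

(2, 1, R4, (0, 1))
(2, 2, R4, (0, 1))
(8, 0, R7, (1,))
(9, 0, R7, (0,))
(10, 0, R1, (0, 1))

bar 0: v0=F3 v1=F4 downbeat P8
bar 1: v0=G3 v1=D4 downbeat P5
bar 2: v0=A3 v1=E4 downbeat P5
bar 3: v0=C4 v1=E4 downbeat M3
bar 4: v0=E4 v1=G4 downbeat m3
bar 5: v0=C4 v1=C5 downbeat P8
bar 6: v0=D4 v1=F4 downbeat m3
bar 7: v0=E4 v1=C5 downbeat m6
bar 8: v0=D4 v1=F4 downbeat m3
bar 9: v0=E3 v1=C4 downbeat m6
bar 10: v0=F3 v1=F4 downbeat P8
  -> R4 @ bar 2 tick 1 v(0, 1): A3/B4 M2 untreated
  -> R4 @ bar 2 tick 2 v(0, 1): A3/B3 M2 untreated
  -> R7 @ bar 8 tick 0 v(1,): E5->F4 leap 11st
  -> R7 @ bar 9 tick 0 v(0,): D4->E3 leap 10st
  -> R1 @ bar 10 tick 0 v(0, 1): E3/E4 P8 -> F3/F4 P8 similar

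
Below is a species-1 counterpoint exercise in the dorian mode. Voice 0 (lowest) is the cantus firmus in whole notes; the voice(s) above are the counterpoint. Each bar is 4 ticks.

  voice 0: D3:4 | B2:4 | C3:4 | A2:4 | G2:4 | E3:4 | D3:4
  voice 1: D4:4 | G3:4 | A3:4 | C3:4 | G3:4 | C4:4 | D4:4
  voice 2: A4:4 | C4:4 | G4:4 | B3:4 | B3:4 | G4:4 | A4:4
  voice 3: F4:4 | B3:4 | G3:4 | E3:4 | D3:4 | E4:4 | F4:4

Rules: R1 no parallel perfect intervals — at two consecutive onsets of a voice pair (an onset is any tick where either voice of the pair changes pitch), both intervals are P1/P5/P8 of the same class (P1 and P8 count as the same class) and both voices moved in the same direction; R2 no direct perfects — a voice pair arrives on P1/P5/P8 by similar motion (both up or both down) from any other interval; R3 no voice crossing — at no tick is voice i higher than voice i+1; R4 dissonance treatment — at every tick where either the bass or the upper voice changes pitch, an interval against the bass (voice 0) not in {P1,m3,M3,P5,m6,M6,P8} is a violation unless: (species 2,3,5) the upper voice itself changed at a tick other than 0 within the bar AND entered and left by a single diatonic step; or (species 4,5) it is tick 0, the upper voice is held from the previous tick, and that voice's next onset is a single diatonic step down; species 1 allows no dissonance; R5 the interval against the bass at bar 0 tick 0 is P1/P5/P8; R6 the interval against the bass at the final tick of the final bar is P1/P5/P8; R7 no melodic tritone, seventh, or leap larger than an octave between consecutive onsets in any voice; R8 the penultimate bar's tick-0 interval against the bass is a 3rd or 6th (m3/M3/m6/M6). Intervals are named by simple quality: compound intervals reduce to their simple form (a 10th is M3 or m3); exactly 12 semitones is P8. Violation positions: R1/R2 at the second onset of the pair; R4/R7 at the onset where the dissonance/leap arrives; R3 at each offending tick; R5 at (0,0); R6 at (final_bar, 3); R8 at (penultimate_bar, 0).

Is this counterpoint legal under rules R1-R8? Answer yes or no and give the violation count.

No (43 violations)

bar 0: v0=D3 v1=D4 v2=A4 v3=F4 (m3)
bar 1: v0=B2 v1=G3 v2=C4 v3=B3 (P8)
bar 2: v0=C3 v1=A3 v2=G4 v3=G3 (P5)
bar 3: v0=A2 v1=C3 v2=B3 v3=E3 (P5)
bar 4: v0=G2 v1=G3 v2=B3 v3=D3 (P5)
bar 5: v0=E3 v1=C4 v2=G4 v3=E4 (P8)
bar 6: v0=D3 v1=D4 v2=A4 v3=F4 (m3)
  R3 @ bar0.0: A4 above F4
  R5 @ bar0.0: opens on m3
  R3 @ bar0.1: A4 above F4
  R3 @ bar0.2: A4 above F4
  R3 @ bar0.3: A4 above F4
  R2 @ bar1.0: D3/F4 m3 -> B2/B3 P8 similar
  R3 @ bar1.0: C4 above B3
  R4 @ bar1.0: B2/C4 m2 untreated
  R7 @ bar1.0: F4->B3 leap 6st
  R3 @ bar1.1: C4 above B3
  R3 @ bar1.2: C4 above B3
  R3 @ bar1.3: C4 above B3
  R2 @ bar2.0: B2/C4 m2 -> C3/G4 P5 similar
  R3 @ bar2.0: G4 above G3
  R3 @ bar2.1: G4 above G3
  R3 @ bar2.2: G4 above G3
  R3 @ bar2.3: G4 above G3
  R1 @ bar3.0: C3/G3 P5 -> A2/E3 P5 similar
  R2 @ bar3.0: G4/G3 P8 -> B3/E3 P5 similar
  R3 @ bar3.0: B3 above E3
  R4 @ bar3.0: A2/B3 M2 untreated
  R3 @ bar3.1: B3 above E3
  R3 @ bar3.2: B3 above E3
  R3 @ bar3.3: B3 above E3
  R1 @ bar4.0: A2/E3 P5 -> G2/D3 P5 similar
  R3 @ bar4.0: B3 above D3
  R3 @ bar4.1: B3 above D3
  R3 @ bar4.2: B3 above D3
  R3 @ bar4.3: B3 above D3
  R2 @ bar5.0: G2/D3 P5 -> E3/E4 P8 similar
  R2 @ bar5.0: G3/B3 M3 -> C4/G4 P5 similar
  R3 @ bar5.0: G4 above E4
  R7 @ bar5.0: D3->E4 leap 14st
  R8 @ bar5.0: penult P8 not 3rd/6th
  R3 @ bar5.1: G4 above E4
  R3 @ bar5.2: G4 above E4
  R3 @ bar5.3: G4 above E4
  R1 @ bar6.0: C4/G4 P5 -> D4/A4 P5 similar
  R3 @ bar6.0: A4 above F4
  R3 @ bar6.1: A4 above F4
  R3 @ bar6.2: A4 above F4
  R3 @ bar6.3: A4 above F4
  R6 @ bar6.3: closes on m3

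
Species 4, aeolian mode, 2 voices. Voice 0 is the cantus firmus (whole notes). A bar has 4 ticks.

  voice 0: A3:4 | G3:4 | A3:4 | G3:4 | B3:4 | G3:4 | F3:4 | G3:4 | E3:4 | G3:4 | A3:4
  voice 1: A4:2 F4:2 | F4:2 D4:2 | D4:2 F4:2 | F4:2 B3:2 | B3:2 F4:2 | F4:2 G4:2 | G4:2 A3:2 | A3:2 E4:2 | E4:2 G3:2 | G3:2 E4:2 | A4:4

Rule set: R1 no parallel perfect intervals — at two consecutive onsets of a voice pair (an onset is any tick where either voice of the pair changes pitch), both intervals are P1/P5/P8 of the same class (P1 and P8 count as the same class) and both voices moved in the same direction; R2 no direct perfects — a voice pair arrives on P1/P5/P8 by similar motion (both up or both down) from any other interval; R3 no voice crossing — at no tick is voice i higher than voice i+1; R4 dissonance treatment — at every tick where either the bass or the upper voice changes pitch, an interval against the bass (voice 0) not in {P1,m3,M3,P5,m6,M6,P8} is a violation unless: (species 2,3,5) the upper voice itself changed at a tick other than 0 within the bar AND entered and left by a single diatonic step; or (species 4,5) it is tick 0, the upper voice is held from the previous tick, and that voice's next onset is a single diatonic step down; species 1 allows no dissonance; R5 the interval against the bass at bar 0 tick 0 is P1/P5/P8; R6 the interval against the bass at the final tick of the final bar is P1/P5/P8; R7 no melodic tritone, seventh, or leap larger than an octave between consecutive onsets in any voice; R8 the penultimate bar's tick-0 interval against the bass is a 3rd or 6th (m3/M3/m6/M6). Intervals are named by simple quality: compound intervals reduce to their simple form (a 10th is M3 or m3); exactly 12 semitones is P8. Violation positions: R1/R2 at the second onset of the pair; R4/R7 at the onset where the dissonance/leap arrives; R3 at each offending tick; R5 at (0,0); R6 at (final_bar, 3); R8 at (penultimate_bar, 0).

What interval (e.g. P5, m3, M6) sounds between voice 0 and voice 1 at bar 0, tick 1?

P8

voice 0=A3 voice 1=A4 -> P8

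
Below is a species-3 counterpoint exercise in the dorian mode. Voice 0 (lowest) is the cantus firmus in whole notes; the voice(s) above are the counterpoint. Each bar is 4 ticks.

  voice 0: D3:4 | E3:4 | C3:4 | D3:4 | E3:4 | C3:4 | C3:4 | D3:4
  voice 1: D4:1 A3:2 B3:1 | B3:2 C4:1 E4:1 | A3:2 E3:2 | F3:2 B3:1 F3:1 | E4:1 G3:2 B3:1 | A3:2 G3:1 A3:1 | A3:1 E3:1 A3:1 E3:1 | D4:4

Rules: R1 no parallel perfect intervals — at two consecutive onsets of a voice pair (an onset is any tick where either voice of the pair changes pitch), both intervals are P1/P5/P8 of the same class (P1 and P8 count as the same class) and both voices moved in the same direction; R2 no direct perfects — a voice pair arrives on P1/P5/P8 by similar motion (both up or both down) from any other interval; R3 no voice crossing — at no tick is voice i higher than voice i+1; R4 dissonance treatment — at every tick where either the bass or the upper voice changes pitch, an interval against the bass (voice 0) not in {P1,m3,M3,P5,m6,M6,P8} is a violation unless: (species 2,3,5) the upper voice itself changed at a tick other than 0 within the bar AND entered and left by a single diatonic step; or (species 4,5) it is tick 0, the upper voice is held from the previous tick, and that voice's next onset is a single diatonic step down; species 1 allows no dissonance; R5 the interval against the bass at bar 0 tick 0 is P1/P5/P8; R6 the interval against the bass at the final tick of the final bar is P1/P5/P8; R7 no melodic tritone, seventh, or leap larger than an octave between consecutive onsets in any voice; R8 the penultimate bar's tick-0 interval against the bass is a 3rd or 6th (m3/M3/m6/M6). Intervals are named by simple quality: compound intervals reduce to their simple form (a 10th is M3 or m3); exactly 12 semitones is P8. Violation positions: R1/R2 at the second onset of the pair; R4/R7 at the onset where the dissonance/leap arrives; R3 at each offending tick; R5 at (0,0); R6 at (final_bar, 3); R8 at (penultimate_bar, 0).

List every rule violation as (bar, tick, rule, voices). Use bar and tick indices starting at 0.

(3, 2, R7, (1,))
(3, 3, R7, (1,))
(4, 0, R2, (0, 1))
(4, 0, R7, (1,))
(7, 0, R2, (0, 1))
(7, 0, R7, (1,))

bar 0: v0=D3 v1=D4 downbeat P8
bar 1: v0=E3 v1=B3 downbeat P5
bar 2: v0=C3 v1=A3 downbeat M6
bar 3: v0=D3 v1=F3 downbeat m3
bar 4: v0=E3 v1=E4 downbeat P8
bar 5: v0=C3 v1=A3 downbeat M6
bar 6: v0=C3 v1=A3 downbeat M6
bar 7: v0=D3 v1=D4 downbeat P8
  -> R7 @ bar 3 tick 2 v(1,): F3->B3 leap 6st
  -> R7 @ bar 3 tick 3 v(1,): B3->F3 leap 6st
  -> R2 @ bar 4 tick 0 v(0, 1): D3/F3 m3 -> E3/E4 P8 similar
  -> R7 @ bar 4 tick 0 v(1,): F3->E4 leap 11st
  -> R2 @ bar 7 tick 0 v(0, 1): C3/E3 M3 -> D3/D4 P8 similar
  -> R7 @ bar 7 tick 0 v(1,): E3->D4 leap 10st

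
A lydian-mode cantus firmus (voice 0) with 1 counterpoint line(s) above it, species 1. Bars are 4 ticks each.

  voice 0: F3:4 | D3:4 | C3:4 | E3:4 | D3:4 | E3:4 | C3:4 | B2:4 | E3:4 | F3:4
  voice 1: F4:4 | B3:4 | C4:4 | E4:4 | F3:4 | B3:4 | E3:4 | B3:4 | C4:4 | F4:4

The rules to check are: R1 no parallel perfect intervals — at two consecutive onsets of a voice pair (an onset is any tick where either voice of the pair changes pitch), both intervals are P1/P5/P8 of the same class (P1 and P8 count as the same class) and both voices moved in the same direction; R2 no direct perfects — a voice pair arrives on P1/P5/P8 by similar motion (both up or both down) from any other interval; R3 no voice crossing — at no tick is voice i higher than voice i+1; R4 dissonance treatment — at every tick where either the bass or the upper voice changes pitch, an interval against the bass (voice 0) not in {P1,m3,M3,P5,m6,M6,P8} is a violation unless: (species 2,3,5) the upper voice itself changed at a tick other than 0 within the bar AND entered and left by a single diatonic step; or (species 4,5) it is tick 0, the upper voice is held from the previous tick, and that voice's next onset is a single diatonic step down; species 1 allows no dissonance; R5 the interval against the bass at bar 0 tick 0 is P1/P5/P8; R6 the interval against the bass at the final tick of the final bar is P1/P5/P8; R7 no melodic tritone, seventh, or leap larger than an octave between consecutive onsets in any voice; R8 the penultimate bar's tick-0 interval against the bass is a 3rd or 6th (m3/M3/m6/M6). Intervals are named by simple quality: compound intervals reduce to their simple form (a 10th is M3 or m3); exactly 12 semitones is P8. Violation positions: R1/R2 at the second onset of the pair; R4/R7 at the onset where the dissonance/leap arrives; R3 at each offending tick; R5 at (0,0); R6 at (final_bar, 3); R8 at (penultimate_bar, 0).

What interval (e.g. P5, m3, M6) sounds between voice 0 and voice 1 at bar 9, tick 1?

P8

voice 0=F3 voice 1=F4 -> P8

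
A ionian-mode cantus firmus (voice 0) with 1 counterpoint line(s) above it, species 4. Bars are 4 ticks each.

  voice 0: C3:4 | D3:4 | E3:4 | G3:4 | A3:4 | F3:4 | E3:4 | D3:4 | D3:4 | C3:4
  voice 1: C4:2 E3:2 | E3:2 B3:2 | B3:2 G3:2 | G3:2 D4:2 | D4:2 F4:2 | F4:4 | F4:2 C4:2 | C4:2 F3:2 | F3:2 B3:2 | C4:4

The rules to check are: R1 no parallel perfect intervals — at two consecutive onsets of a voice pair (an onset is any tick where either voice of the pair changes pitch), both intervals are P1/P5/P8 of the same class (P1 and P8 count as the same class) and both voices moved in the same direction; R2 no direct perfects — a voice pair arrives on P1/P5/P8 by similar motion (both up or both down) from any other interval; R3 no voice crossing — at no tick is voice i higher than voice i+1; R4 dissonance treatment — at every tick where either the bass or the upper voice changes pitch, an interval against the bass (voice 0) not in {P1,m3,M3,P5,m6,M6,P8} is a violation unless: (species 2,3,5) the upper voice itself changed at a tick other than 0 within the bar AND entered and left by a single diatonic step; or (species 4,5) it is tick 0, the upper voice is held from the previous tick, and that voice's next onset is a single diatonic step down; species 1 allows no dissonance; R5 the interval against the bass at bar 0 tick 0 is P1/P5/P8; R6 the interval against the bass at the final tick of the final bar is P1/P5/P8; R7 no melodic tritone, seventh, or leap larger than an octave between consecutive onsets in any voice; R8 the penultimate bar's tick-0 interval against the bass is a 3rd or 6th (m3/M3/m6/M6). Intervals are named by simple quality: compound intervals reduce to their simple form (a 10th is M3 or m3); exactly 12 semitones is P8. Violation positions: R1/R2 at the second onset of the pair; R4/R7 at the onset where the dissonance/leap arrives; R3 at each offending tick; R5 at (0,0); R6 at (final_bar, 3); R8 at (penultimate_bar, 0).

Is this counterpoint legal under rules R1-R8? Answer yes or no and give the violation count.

bar 0: v0=C3 v1=C4 (P8)
bar 1: v0=D3 v1=E3 (M2)
bar 2: v0=E3 v1=B3 (P5)
bar 3: v0=G3 v1=G3 (P1)
bar 4: v0=A3 v1=D4 (P4)
bar 5: v0=F3 v1=F4 (P8)
bar 6: v0=E3 v1=F4 (m2)
bar 7: v0=D3 v1=C4 (m7)
bar 8: v0=D3 v1=F3 (m3)
bar 9: v0=C3 v1=C4 (P8)
  R4 @ bar1.0: D3/E3 M2 untreated
  R4 @ bar4.0: A3/D4 P4 untreated
  R4 @ bar6.0: E3/F4 m2 untreated
  R4 @ bar7.0: D3/C4 m7 untreated
  R7 @ bar8.2: F3->B3 leap 6st

No (5 violations)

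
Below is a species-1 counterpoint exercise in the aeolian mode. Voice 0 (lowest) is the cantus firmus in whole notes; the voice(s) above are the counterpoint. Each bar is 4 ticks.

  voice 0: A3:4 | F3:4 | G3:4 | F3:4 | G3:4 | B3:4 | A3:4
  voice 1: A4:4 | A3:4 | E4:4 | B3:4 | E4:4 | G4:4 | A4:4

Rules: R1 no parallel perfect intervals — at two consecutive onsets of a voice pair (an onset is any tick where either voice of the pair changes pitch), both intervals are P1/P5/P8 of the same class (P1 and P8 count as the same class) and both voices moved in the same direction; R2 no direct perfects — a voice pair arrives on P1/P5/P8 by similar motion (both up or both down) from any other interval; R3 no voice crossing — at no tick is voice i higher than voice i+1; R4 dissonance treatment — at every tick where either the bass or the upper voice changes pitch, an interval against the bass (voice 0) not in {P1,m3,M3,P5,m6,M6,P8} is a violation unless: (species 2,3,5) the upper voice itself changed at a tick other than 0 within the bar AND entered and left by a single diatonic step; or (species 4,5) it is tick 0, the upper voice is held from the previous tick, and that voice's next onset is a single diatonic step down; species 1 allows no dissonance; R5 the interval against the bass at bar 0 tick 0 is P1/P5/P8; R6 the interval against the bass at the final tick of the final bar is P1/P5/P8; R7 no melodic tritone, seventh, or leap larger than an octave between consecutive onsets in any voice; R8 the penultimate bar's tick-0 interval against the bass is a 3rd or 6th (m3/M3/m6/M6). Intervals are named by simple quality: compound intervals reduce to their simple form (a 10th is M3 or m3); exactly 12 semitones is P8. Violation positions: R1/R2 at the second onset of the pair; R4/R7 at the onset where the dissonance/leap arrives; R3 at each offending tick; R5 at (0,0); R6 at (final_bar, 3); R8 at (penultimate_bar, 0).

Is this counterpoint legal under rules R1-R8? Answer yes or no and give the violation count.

bar 0: v0=A3 v1=A4 (P8)
bar 1: v0=F3 v1=A3 (M3)
bar 2: v0=G3 v1=E4 (M6)
bar 3: v0=F3 v1=B3 (TT)
bar 4: v0=G3 v1=E4 (M6)
bar 5: v0=B3 v1=G4 (m6)
bar 6: v0=A3 v1=A4 (P8)
  R4 @ bar3.0: F3/B3 TT untreated

No (1 violations)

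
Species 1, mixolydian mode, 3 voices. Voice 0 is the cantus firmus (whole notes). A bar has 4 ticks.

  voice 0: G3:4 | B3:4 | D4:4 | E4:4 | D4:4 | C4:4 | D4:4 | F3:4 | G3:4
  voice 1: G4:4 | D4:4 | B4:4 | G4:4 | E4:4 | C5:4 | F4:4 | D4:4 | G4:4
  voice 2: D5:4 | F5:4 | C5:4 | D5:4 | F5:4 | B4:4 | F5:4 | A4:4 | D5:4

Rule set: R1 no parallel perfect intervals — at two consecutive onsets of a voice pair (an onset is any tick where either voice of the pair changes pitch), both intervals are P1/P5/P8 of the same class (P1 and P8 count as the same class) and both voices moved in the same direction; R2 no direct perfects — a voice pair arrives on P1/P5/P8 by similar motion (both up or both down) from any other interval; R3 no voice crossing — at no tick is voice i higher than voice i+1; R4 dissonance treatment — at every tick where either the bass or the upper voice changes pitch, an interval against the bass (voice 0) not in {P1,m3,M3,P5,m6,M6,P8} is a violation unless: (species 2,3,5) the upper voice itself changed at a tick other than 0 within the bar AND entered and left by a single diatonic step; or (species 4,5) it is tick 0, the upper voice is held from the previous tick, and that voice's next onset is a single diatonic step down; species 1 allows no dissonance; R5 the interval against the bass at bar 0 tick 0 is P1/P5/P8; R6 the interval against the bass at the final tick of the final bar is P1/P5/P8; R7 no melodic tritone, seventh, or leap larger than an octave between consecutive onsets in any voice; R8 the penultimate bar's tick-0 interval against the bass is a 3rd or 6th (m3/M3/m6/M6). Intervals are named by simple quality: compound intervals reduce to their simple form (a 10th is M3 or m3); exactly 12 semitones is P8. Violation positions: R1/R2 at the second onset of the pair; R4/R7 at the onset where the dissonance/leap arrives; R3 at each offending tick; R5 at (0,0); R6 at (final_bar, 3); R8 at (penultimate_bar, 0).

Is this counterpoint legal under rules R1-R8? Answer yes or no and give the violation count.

No (15 violations)

bar 0: v0=G3 v1=G4 v2=D5 (P5)
bar 1: v0=B3 v1=D4 v2=F5 (TT)
bar 2: v0=D4 v1=B4 v2=C5 (m7)
bar 3: v0=E4 v1=G4 v2=D5 (m7)
bar 4: v0=D4 v1=E4 v2=F5 (m3)
bar 5: v0=C4 v1=C5 v2=B4 (M7)
bar 6: v0=D4 v1=F4 v2=F5 (m3)
bar 7: v0=F3 v1=D4 v2=A4 (M3)
bar 8: v0=G3 v1=G4 v2=D5 (P5)
  R4 @ bar1.0: B3/F5 TT untreated
  R4 @ bar2.0: D4/C5 m7 untreated
  R4 @ bar3.0: E4/D5 m7 untreated
  R4 @ bar4.0: D4/E4 M2 untreated
  R3 @ bar5.0: C5 above B4
  R4 @ bar5.0: C4/B4 M7 untreated
  R7 @ bar5.0: F5->B4 leap 6st
  R3 @ bar5.1: C5 above B4
  R3 @ bar5.2: C5 above B4
  R3 @ bar5.3: C5 above B4
  R7 @ bar6.0: B4->F5 leap 6st
  R2 @ bar7.0: F4/F5 P8 -> D4/A4 P5 similar
  R1 @ bar8.0: D4/A4 P5 -> G4/D5 P5 similar
  R2 @ bar8.0: F3/D4 M6 -> G3/G4 P8 similar
  R2 @ bar8.0: F3/A4 M3 -> G3/D5 P5 similar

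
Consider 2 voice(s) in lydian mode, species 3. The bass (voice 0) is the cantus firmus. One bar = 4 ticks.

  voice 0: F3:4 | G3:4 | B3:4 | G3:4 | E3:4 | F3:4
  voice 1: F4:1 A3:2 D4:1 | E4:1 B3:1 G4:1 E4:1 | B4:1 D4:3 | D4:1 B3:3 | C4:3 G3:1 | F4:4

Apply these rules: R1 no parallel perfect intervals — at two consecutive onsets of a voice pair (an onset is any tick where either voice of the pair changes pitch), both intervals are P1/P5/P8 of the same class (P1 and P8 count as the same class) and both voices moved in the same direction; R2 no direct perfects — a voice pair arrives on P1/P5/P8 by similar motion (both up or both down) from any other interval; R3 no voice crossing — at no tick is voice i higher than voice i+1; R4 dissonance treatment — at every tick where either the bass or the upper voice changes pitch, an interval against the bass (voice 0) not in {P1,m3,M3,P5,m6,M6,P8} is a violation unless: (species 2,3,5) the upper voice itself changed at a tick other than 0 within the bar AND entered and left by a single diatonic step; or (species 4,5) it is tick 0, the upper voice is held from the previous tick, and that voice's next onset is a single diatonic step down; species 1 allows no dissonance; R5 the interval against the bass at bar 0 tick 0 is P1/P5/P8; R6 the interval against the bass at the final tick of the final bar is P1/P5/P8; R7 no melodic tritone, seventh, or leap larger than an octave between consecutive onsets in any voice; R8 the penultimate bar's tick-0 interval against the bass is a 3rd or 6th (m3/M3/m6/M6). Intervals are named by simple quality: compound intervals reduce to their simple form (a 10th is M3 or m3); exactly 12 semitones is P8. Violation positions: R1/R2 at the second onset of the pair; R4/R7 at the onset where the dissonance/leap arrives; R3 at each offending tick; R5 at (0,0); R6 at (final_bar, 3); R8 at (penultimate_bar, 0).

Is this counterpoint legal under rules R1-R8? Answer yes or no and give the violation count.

bar 0: v0=F3 v1=F4 (P8)
bar 1: v0=G3 v1=E4 (M6)
bar 2: v0=B3 v1=B4 (P8)
bar 3: v0=G3 v1=D4 (P5)
bar 4: v0=E3 v1=C4 (m6)
bar 5: v0=F3 v1=F4 (P8)
  R2 @ bar2.0: G3/E4 M6 -> B3/B4 P8 similar
  R2 @ bar5.0: E3/G3 m3 -> F3/F4 P8 similar
  R7 @ bar5.0: G3->F4 leap 10st

No (3 violations)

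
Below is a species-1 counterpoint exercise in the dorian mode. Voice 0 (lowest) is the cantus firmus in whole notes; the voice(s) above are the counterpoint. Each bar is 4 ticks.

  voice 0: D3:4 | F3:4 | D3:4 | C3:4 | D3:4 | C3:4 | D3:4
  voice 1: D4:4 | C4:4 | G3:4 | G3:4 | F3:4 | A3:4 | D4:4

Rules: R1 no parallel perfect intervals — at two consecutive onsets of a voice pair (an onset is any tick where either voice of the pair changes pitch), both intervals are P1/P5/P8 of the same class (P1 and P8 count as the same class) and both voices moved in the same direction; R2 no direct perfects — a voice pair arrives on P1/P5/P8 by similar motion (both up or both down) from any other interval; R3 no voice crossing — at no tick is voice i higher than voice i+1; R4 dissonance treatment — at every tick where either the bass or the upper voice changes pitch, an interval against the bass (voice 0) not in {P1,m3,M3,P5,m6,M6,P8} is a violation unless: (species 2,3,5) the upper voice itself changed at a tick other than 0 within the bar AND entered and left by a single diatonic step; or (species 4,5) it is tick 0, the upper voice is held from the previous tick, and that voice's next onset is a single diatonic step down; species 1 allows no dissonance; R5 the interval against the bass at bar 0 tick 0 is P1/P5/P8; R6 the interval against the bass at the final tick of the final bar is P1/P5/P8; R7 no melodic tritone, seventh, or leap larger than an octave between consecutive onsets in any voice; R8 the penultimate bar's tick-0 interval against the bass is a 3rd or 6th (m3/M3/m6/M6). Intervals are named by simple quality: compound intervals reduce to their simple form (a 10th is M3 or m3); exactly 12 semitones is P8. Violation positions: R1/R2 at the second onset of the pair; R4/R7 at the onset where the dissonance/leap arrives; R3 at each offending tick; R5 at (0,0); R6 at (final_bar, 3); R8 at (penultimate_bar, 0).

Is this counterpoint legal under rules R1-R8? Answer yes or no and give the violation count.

No (2 violations)

bar 0: v0=D3 v1=D4 (P8)
bar 1: v0=F3 v1=C4 (P5)
bar 2: v0=D3 v1=G3 (P4)
bar 3: v0=C3 v1=G3 (P5)
bar 4: v0=D3 v1=F3 (m3)
bar 5: v0=C3 v1=A3 (M6)
bar 6: v0=D3 v1=D4 (P8)
  R4 @ bar2.0: D3/G3 P4 untreated
  R2 @ bar6.0: C3/A3 M6 -> D3/D4 P8 similar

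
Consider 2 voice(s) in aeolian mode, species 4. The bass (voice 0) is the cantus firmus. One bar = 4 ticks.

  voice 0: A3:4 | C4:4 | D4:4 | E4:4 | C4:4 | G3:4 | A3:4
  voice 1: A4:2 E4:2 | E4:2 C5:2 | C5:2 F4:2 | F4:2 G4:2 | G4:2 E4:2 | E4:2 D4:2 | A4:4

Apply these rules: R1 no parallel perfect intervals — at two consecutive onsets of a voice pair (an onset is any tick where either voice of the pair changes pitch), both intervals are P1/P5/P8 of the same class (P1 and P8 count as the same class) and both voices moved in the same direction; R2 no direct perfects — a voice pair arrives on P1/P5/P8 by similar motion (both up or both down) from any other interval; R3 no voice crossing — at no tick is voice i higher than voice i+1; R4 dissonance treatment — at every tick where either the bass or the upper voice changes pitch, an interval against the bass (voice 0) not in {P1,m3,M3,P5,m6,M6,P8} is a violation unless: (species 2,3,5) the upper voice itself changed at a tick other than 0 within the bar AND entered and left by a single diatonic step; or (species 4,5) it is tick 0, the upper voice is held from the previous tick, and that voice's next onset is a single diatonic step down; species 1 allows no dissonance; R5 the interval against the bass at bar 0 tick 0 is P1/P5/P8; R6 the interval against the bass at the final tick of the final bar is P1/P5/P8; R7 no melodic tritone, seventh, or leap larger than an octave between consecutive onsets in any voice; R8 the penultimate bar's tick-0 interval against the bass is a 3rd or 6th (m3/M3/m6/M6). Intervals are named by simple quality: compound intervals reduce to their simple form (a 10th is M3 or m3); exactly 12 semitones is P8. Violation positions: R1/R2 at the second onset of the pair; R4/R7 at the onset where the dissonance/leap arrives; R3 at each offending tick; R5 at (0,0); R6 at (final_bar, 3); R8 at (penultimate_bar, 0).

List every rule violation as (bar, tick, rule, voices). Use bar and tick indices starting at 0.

(2, 0, R4, (0, 1))
(3, 0, R4, (0, 1))
(6, 0, R2, (0, 1))

bar 0: v0=A3 v1=A4 downbeat P8
bar 1: v0=C4 v1=E4 downbeat M3
bar 2: v0=D4 v1=C5 downbeat m7
bar 3: v0=E4 v1=F4 downbeat m2
bar 4: v0=C4 v1=G4 downbeat P5
bar 5: v0=G3 v1=E4 downbeat M6
bar 6: v0=A3 v1=A4 downbeat P8
  -> R4 @ bar 2 tick 0 v(0, 1): D4/C5 m7 untreated
  -> R4 @ bar 3 tick 0 v(0, 1): E4/F4 m2 untreated
  -> R2 @ bar 6 tick 0 v(0, 1): G3/D4 P5 -> A3/A4 P8 similar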